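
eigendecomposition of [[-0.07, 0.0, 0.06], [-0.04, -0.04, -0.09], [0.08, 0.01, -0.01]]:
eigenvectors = [[-0.78, -0.29, -0.11], [0.27, 0.84, 0.99], [0.57, -0.46, -0.07]]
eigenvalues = [-0.11, 0.02, -0.03]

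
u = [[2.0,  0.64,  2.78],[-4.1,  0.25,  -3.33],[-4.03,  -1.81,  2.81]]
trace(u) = 5.06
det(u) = 28.74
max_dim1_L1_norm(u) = 8.65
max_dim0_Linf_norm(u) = 4.1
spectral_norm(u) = 6.48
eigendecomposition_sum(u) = [[1.55+1.59j, 0.89+0.26j, 0.64-0.92j], [(-3.43-0.23j), -1.29+0.62j, 0.21+1.71j], [-1.44+1.00j, -0.32+0.66j, (0.63+0.62j)]] + [[1.55-1.59j, 0.89-0.26j, 0.64+0.92j], [(-3.43+0.23j), (-1.29-0.62j), (0.21-1.71j)], [(-1.44-1j), -0.32-0.66j, (0.63-0.62j)]] + [[(-1.11-0j), -1.14-0.00j, (1.51+0j)], [(2.76+0j), (2.83+0j), (-3.75-0j)], [-1.14-0.00j, -1.17-0.00j, 1.55+0.00j]]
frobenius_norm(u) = 8.22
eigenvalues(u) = [(0.89+2.82j), (0.89-2.82j), (3.28+0j)]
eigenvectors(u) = [[-0.37-0.33j,  (-0.37+0.33j),  (0.35+0j)], [(0.77+0j),  0.77-0.00j,  (-0.87+0j)], [(0.31-0.24j),  (0.31+0.24j),  (0.36+0j)]]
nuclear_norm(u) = 12.35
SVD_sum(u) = [[2.74, 0.40, 1.31], [-4.52, -0.66, -2.17], [-2.36, -0.34, -1.13]] + [[-0.56, -0.46, 1.3], [0.55, 0.45, -1.27], [-1.69, -1.39, 3.96]] + [[-0.18, 0.7, 0.17],[-0.12, 0.46, 0.11],[0.02, -0.08, -0.02]]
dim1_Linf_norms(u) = [2.78, 4.1, 4.03]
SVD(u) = [[-0.47, 0.3, 0.83], [0.78, -0.29, 0.55], [0.41, 0.91, -0.1]] @ diag([6.475245697098214, 4.9788329685899235, 0.8915803009786163]) @ [[-0.89, -0.13, -0.43],[-0.37, -0.31, 0.88],[-0.25, 0.94, 0.23]]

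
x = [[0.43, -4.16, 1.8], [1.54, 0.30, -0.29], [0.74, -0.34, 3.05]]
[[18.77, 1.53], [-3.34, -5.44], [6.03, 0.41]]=x @ [[-1.08,  -3.30], [-3.84,  -0.32], [1.81,  0.90]]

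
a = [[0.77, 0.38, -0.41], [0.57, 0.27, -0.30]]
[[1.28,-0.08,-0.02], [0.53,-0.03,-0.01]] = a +[[0.51, -0.46, 0.39], [-0.04, -0.30, 0.29]]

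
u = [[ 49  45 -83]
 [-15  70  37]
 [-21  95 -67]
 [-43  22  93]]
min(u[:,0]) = -43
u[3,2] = 93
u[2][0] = -21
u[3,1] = 22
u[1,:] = [-15, 70, 37]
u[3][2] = 93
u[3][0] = -43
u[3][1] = 22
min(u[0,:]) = -83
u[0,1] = 45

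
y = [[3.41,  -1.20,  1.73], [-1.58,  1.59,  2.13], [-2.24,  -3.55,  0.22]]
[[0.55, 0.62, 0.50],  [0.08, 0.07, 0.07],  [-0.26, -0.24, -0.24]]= y @ [[0.11,0.12,0.1], [0.01,0.00,0.01], [0.11,0.12,0.10]]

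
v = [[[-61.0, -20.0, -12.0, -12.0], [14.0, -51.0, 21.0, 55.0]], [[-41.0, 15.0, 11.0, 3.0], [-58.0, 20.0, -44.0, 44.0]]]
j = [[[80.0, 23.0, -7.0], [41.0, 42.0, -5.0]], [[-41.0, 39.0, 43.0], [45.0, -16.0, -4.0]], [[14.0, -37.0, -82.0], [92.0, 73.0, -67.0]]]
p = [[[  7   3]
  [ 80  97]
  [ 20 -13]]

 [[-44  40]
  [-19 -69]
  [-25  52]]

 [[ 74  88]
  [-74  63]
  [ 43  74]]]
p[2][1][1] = 63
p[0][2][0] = 20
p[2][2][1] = 74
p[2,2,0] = 43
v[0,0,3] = -12.0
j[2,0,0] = 14.0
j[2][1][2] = -67.0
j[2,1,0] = 92.0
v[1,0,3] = 3.0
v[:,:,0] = [[-61.0, 14.0], [-41.0, -58.0]]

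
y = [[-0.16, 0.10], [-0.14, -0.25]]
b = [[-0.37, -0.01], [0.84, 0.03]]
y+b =[[-0.53, 0.09], [0.70, -0.22]]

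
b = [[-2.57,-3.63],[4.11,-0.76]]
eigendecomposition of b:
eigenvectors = [[(0.16-0.67j), (0.16+0.67j)], [-0.73+0.00j, (-0.73-0j)]]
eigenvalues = [(-1.66+3.76j), (-1.66-3.76j)]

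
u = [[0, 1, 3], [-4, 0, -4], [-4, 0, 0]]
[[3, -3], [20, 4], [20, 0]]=u@ [[-5, 0], [3, 0], [0, -1]]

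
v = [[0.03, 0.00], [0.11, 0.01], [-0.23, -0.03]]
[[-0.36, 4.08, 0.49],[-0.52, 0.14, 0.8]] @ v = [[0.33,0.03], [-0.18,-0.02]]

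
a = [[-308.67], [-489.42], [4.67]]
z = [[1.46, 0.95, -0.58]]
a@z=[[-450.66, -293.24, 179.03], [-714.55, -464.95, 283.86], [6.82, 4.44, -2.71]]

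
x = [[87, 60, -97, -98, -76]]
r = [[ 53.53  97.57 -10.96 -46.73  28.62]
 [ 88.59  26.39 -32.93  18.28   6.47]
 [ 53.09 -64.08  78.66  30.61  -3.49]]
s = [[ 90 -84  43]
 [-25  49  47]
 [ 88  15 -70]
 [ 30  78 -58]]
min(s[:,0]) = -25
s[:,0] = [90, -25, 88, 30]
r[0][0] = 53.53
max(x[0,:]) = 87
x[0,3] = -98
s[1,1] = 49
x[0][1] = 60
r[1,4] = 6.47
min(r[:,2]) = -32.93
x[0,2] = -97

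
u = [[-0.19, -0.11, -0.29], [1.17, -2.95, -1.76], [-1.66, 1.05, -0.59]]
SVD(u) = [[0.03, -0.21, -0.98], [0.93, -0.34, 0.10], [-0.35, -0.92, 0.18]] @ diag([3.8351907712355904, 1.672963266865583, 0.002378223663701828]) @ [[0.44, -0.82, -0.38],[0.69, 0.04, 0.72],[0.57, 0.58, -0.58]]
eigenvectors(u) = [[(0.57+0j), 0.01+0.06j, (0.01-0.06j)], [(0.58+0j), -0.80+0.00j, (-0.8-0j)], [(-0.58+0j), (0.5+0.34j), 0.50-0.34j]]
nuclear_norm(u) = 5.51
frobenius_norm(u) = 4.18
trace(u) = -3.73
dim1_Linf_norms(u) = [0.29, 2.95, 1.66]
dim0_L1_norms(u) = [3.02, 4.11, 2.64]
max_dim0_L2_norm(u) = 3.13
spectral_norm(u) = 3.84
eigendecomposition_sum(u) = [[(-0-0j), 0.00+0.00j, -0j], [(-0-0j), 0j, 0.00-0.00j], [0.00+0.00j, -0.00-0.00j, (-0+0j)]] + [[-0.09-0.03j, -0.06+0.13j, -0.15+0.09j], [(0.59-1.1j), (-1.48-0.95j), (-0.88-2.01j)], [(-0.83+0.44j), (0.53+1.21j), -0.29+1.63j]] + [[(-0.09+0.03j),-0.06-0.13j,(-0.15-0.09j)], [0.59+1.10j,(-1.48+0.95j),-0.88+2.01j], [-0.83-0.44j,0.53-1.21j,-0.29-1.63j]]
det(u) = -0.02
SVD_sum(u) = [[0.05,-0.09,-0.04], [1.57,-2.93,-1.35], [-0.60,1.11,0.51]] + [[-0.24, -0.01, -0.25], [-0.40, -0.02, -0.41], [-1.07, -0.06, -1.10]] + [[-0.0,-0.00,0.0], [0.00,0.0,-0.00], [0.00,0.0,-0.00]]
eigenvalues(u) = [(-0+0j), (-1.86+0.65j), (-1.86-0.65j)]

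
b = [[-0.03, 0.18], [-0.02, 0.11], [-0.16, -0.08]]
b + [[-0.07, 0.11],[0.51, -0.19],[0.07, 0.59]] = [[-0.1, 0.29], [0.49, -0.08], [-0.09, 0.51]]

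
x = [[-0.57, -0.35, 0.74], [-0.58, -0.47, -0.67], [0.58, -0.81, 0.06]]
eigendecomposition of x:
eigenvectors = [[(-0.46+0j), 0.63+0.00j, 0.63-0.00j], [0.51+0.00j, 0.18+0.58j, (0.18-0.58j)], [(-0.73+0j), -0.27+0.41j, -0.27-0.41j]]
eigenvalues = [(1+0j), (-0.99+0.16j), (-0.99-0.16j)]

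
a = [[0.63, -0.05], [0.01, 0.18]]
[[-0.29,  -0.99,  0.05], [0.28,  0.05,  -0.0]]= a @[[-0.34, -1.55, 0.08], [1.55, 0.36, -0.02]]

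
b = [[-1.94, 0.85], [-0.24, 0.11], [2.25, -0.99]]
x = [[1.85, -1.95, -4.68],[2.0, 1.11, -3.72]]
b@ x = [[-1.89, 4.73, 5.92],[-0.22, 0.59, 0.71],[2.18, -5.49, -6.85]]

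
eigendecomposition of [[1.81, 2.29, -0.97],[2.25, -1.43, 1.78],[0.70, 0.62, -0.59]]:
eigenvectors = [[-0.82, -0.3, 0.46], [-0.52, 0.60, -0.88], [-0.25, 0.74, 0.10]]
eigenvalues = [2.97, -0.37, -2.81]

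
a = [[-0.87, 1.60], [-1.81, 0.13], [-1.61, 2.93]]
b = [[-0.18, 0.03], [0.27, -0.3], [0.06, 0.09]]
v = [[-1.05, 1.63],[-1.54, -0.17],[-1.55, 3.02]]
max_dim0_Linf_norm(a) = 2.93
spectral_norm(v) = 3.96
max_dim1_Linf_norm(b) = 0.3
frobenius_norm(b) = 0.46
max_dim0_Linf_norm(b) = 0.3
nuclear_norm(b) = 0.58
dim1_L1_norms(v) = [2.68, 1.71, 4.57]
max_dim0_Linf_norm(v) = 3.02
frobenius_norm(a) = 4.22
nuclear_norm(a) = 5.42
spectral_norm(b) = 0.43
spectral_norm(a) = 3.95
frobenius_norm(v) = 4.21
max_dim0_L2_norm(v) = 3.44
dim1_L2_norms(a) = [1.82, 1.81, 3.34]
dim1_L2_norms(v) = [1.94, 1.55, 3.39]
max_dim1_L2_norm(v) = 3.39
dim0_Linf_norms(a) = [1.81, 2.93]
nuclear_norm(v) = 5.38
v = a + b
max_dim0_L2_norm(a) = 3.34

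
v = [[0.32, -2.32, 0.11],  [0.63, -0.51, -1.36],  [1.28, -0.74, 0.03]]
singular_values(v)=[2.67, 1.47, 0.97]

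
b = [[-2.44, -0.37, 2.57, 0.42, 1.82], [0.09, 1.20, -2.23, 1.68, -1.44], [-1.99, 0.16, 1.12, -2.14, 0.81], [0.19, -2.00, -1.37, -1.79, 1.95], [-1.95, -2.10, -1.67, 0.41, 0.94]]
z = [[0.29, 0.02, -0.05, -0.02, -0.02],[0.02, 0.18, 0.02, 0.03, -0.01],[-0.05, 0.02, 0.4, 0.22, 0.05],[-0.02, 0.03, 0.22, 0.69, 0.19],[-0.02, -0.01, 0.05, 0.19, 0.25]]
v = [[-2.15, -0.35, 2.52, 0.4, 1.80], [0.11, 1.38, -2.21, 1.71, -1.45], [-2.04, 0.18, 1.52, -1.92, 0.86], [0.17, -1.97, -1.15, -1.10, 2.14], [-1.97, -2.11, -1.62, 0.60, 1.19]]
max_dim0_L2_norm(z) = 0.75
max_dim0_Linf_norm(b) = 2.57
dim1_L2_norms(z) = [0.3, 0.18, 0.46, 0.75, 0.32]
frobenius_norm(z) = 1.00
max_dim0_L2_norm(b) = 4.18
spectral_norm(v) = 5.59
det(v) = -95.60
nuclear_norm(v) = 15.25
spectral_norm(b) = 5.57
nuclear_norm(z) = 1.81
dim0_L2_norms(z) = [0.3, 0.18, 0.46, 0.75, 0.32]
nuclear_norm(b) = 15.57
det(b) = -100.82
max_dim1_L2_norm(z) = 0.75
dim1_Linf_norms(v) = [2.52, 2.21, 2.04, 2.14, 2.11]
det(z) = 0.00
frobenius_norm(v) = 7.81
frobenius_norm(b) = 7.93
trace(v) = 0.84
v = b + z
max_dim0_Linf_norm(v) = 2.52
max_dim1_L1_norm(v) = 7.49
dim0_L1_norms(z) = [0.4, 0.26, 0.74, 1.15, 0.52]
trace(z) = 1.81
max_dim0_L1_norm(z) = 1.15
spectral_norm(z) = 0.87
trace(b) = -0.97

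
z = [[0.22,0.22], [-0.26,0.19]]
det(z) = 0.099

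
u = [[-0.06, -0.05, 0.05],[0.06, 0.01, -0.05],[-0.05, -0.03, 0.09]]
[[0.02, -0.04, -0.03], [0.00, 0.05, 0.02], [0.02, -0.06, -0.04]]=u @ [[0.29,0.36,-0.05], [-0.51,-0.11,0.30], [0.16,-0.53,-0.32]]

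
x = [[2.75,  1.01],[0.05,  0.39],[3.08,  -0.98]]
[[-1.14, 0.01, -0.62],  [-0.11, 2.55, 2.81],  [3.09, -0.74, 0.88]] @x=[[-5.04, -0.54], [8.48, -1.87], [11.17, 1.97]]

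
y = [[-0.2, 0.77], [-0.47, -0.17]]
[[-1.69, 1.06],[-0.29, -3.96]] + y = [[-1.89,1.83],[-0.76,-4.13]]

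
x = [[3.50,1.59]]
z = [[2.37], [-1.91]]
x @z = [[5.26]]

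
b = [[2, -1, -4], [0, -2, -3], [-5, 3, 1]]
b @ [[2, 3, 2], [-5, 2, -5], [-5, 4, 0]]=[[29, -12, 9], [25, -16, 10], [-30, -5, -25]]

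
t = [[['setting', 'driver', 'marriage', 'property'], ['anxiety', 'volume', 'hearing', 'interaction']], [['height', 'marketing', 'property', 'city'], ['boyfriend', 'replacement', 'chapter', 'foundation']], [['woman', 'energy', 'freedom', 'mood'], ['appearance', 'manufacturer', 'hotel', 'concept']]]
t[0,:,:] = [['setting', 'driver', 'marriage', 'property'], ['anxiety', 'volume', 'hearing', 'interaction']]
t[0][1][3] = 'interaction'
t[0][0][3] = 'property'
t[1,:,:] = [['height', 'marketing', 'property', 'city'], ['boyfriend', 'replacement', 'chapter', 'foundation']]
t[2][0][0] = 'woman'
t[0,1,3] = 'interaction'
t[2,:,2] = ['freedom', 'hotel']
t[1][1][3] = 'foundation'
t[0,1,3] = 'interaction'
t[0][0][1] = 'driver'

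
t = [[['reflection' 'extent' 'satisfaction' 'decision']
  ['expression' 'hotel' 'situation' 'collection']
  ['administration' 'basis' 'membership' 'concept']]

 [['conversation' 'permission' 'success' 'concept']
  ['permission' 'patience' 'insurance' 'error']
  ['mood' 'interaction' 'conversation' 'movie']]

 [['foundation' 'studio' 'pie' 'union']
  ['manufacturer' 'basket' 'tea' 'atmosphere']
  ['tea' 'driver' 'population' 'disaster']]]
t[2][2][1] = 'driver'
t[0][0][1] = 'extent'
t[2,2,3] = 'disaster'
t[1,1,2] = 'insurance'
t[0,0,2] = 'satisfaction'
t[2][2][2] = 'population'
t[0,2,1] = 'basis'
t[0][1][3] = 'collection'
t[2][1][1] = 'basket'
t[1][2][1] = 'interaction'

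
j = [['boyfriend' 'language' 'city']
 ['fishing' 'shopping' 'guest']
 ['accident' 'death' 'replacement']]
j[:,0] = ['boyfriend', 'fishing', 'accident']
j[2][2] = 'replacement'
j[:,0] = ['boyfriend', 'fishing', 'accident']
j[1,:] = ['fishing', 'shopping', 'guest']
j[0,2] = 'city'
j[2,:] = ['accident', 'death', 'replacement']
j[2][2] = 'replacement'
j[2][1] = 'death'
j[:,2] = ['city', 'guest', 'replacement']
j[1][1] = 'shopping'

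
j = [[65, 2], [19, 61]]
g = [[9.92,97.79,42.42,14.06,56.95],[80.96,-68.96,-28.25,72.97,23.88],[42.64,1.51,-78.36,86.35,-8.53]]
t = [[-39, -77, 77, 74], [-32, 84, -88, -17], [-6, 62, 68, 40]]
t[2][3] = 40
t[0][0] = -39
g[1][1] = -68.96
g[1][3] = 72.97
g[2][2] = -78.36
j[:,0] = [65, 19]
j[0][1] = 2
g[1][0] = 80.96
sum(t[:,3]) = 97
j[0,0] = 65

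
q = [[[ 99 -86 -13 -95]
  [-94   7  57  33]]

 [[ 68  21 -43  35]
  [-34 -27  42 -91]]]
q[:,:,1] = [[-86, 7], [21, -27]]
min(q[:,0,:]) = -95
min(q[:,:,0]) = -94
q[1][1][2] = 42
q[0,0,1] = -86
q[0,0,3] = -95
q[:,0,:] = [[99, -86, -13, -95], [68, 21, -43, 35]]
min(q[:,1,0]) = -94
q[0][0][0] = 99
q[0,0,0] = 99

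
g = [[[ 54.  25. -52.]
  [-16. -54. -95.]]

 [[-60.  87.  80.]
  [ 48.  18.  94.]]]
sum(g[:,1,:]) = -5.0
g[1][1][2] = 94.0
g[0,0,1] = 25.0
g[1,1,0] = 48.0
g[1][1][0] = 48.0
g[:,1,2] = [-95.0, 94.0]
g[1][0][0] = -60.0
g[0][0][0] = 54.0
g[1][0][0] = -60.0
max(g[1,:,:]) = 94.0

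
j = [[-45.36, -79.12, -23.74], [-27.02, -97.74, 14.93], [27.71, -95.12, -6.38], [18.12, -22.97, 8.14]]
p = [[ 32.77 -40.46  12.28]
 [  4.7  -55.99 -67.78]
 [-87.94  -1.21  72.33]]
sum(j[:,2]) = -7.049999999999997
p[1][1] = -55.99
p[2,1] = -1.21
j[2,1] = -95.12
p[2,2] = 72.33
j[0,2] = -23.74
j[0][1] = -79.12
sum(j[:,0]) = -26.549999999999994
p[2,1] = -1.21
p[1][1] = -55.99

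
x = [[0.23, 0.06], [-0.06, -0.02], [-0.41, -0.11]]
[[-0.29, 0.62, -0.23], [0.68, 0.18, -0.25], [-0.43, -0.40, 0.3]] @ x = [[-0.01,-0.00],[0.25,0.06],[-0.2,-0.05]]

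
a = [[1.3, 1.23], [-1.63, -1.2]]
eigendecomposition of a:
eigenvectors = [[-0.58-0.31j, (-0.58+0.31j)], [0.75+0.00j, (0.75-0j)]]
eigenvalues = [(0.05+0.67j), (0.05-0.67j)]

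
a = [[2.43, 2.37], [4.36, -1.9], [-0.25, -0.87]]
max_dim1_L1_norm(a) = 6.26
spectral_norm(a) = 5.03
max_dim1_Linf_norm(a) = 4.36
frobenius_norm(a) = 5.91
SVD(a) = [[-0.41, 0.87], [-0.91, -0.4], [0.02, -0.29]] @ diag([5.032302319762328, 3.1043088381336505]) @ [[-0.99, 0.15], [0.15, 0.99]]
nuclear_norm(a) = 8.14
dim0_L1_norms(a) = [7.04, 5.14]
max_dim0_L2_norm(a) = 5.0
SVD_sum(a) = [[2.03, -0.3], [4.54, -0.68], [-0.12, 0.02]] + [[0.40, 2.67], [-0.18, -1.22], [-0.13, -0.89]]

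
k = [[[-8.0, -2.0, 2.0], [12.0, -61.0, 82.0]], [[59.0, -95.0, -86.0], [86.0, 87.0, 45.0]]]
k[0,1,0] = 12.0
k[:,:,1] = [[-2.0, -61.0], [-95.0, 87.0]]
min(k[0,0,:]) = -8.0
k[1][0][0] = 59.0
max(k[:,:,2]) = 82.0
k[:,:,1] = [[-2.0, -61.0], [-95.0, 87.0]]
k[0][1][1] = -61.0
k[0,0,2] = 2.0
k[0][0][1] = -2.0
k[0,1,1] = -61.0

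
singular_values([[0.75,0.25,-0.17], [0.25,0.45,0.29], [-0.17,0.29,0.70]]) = [0.9, 0.89, 0.12]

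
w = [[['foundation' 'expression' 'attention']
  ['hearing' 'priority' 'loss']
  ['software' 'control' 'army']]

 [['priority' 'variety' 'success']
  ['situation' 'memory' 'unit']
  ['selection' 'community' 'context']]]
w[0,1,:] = ['hearing', 'priority', 'loss']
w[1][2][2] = 'context'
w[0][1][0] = 'hearing'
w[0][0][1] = 'expression'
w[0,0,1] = 'expression'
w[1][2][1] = 'community'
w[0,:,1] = ['expression', 'priority', 'control']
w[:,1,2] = ['loss', 'unit']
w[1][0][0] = 'priority'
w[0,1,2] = 'loss'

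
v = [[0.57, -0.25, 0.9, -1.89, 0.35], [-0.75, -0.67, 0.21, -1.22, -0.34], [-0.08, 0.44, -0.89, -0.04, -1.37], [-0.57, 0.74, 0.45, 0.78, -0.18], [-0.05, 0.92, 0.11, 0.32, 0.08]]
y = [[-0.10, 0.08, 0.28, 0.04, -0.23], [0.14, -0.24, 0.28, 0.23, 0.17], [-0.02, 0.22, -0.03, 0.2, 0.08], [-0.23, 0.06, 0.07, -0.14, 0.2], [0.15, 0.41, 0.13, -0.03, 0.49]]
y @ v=[[-0.15, -0.09, -0.33, 0.04, -0.47], [0.1, 0.58, -0.05, 0.25, -0.28], [-0.29, 0.07, 0.15, -0.05, -0.07], [-0.11, 0.13, -0.30, 0.31, -0.16], [-0.24, 0.17, 0.15, -0.66, -0.22]]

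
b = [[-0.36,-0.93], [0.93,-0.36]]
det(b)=0.995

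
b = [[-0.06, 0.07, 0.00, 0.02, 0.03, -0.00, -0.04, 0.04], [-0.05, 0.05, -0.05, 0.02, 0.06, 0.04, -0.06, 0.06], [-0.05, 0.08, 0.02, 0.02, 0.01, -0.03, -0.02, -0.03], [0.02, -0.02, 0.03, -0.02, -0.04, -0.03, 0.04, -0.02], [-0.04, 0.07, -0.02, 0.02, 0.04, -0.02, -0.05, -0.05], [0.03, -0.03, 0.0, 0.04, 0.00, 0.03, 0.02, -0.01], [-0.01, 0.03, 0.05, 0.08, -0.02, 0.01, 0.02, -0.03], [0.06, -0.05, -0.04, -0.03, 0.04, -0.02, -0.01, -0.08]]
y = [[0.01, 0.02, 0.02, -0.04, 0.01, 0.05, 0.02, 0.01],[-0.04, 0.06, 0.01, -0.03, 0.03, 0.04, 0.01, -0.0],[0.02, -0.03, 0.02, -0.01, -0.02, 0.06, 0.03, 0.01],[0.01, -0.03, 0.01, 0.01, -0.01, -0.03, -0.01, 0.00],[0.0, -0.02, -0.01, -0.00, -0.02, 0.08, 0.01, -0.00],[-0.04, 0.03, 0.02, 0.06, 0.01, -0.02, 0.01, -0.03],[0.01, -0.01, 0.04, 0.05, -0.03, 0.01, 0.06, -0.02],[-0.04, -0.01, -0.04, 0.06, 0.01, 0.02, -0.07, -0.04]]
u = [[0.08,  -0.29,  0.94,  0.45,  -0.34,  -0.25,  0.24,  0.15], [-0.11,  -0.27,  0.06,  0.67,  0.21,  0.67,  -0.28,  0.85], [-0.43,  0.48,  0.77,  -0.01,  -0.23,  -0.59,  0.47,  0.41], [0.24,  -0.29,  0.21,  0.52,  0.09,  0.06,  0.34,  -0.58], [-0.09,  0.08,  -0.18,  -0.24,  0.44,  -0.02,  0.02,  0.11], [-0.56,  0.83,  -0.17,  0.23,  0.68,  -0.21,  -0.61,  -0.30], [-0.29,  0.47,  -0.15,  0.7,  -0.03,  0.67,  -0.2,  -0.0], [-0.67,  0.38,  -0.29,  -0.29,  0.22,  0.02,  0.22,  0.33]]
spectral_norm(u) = 1.87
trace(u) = 1.46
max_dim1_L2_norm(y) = 0.12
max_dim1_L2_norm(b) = 0.14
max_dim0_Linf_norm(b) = 0.08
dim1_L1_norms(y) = [0.18, 0.22, 0.2, 0.11, 0.14, 0.22, 0.23, 0.29]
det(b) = 0.00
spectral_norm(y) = 0.15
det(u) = 0.04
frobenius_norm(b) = 0.32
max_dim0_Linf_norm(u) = 0.94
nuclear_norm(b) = 0.63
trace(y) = 0.08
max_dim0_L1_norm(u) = 3.11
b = y @ u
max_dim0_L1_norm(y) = 0.31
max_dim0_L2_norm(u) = 1.3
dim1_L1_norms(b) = [0.26, 0.39, 0.26, 0.22, 0.31, 0.16, 0.25, 0.33]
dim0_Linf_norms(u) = [0.67, 0.83, 0.94, 0.7, 0.68, 0.67, 0.61, 0.85]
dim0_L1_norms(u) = [2.47, 3.09, 2.77, 3.11, 2.24, 2.49, 2.38, 2.73]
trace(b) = 0.00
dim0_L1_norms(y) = [0.17, 0.21, 0.17, 0.26, 0.14, 0.31, 0.22, 0.11]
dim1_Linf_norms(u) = [0.94, 0.85, 0.77, 0.58, 0.44, 0.83, 0.7, 0.67]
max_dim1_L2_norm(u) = 1.43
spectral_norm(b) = 0.23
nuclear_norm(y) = 0.53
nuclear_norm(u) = 7.72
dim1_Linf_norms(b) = [0.07, 0.06, 0.08, 0.04, 0.07, 0.04, 0.08, 0.08]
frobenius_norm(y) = 0.25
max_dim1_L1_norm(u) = 3.59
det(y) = 0.00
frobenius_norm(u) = 3.26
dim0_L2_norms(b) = [0.12, 0.15, 0.09, 0.1, 0.1, 0.07, 0.1, 0.13]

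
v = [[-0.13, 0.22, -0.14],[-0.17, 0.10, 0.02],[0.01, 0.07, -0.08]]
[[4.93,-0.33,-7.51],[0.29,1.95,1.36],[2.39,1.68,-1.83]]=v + [[5.06, -0.55, -7.37], [0.46, 1.85, 1.34], [2.38, 1.61, -1.75]]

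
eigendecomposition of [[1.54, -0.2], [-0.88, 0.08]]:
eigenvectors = [[0.87, 0.13], [-0.49, 0.99]]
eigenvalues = [1.65, -0.03]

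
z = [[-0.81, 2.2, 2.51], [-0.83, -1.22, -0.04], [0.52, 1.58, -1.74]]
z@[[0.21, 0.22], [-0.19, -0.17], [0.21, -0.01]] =[[-0.06, -0.58], [0.05, 0.03], [-0.56, -0.14]]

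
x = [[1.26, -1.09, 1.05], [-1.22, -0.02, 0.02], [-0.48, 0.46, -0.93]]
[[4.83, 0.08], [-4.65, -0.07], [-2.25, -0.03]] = x@[[3.81, 0.06], [0.78, 0.01], [0.84, 0.01]]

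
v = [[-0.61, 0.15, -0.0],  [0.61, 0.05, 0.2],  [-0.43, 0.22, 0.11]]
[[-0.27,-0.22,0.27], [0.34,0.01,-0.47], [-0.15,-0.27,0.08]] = v@[[0.56, 0.15, -0.48], [0.47, -0.83, -0.17], [-0.12, -0.2, -0.82]]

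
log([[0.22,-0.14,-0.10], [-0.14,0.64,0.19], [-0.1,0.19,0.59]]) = [[-1.64, -0.34, -0.22], [-0.34, -0.53, 0.30], [-0.22, 0.3, -0.59]]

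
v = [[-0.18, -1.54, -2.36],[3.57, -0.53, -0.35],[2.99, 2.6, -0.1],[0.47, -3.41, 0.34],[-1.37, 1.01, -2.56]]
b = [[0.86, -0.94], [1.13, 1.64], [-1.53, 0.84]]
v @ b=[[1.72,-4.34], [3.01,-4.52], [5.66,1.37], [-3.97,-5.75], [3.88,0.79]]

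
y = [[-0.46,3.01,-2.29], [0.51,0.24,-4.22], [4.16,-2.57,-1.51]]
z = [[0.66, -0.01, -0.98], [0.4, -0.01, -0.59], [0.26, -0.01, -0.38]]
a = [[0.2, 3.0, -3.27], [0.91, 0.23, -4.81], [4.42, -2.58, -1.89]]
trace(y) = -1.73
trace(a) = -1.46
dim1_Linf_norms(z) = [0.98, 0.59, 0.38]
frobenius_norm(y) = 7.67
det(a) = -50.19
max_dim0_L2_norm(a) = 6.12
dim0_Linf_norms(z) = [0.66, 0.01, 0.98]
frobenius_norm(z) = 1.45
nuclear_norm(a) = 13.31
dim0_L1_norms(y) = [5.13, 5.82, 8.02]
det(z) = 0.00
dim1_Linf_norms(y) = [3.01, 4.22, 4.16]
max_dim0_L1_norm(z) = 1.95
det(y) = -40.08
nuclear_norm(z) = 1.46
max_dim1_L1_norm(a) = 8.89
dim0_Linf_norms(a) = [4.42, 3.0, 4.81]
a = y + z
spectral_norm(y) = 5.57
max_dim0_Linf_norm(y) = 4.22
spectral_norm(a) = 6.69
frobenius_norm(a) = 8.57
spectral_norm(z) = 1.45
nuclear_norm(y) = 12.07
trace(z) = 0.27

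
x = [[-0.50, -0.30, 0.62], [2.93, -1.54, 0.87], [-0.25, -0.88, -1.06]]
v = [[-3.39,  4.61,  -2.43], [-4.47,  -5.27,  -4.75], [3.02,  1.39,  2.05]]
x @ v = [[4.91,0.14,3.91], [-0.42,22.83,1.98], [1.58,2.01,2.61]]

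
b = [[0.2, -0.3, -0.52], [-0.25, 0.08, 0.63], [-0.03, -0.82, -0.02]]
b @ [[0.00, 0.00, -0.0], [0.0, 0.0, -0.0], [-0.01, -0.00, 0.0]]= [[0.01,0.0,0.00], [-0.01,0.0,0.00], [0.00,0.0,0.0]]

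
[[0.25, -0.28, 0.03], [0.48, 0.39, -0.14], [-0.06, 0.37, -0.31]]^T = [[0.25, 0.48, -0.06], [-0.28, 0.39, 0.37], [0.03, -0.14, -0.31]]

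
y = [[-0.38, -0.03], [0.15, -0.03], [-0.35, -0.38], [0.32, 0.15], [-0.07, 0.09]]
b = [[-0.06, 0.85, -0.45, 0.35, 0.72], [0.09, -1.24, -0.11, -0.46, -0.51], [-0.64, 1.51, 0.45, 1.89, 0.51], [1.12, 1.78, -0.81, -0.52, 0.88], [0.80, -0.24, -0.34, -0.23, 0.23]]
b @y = [[0.37, 0.26],[-0.29, -0.04],[0.88, 0.13],[-0.1, 0.22],[-0.31, 0.1]]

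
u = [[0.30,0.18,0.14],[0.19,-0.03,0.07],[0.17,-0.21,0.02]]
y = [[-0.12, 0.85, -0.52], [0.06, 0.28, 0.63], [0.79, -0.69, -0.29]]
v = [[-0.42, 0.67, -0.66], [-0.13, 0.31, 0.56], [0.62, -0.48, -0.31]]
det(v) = 0.22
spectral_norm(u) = 0.43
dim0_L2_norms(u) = [0.39, 0.28, 0.16]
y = v + u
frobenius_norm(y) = 1.63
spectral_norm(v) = 1.15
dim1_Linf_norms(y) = [0.85, 0.63, 0.79]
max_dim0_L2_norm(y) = 1.13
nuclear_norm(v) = 2.27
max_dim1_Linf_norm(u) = 0.3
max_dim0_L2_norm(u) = 0.39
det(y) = 0.53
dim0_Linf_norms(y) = [0.79, 0.85, 0.63]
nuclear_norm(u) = 0.71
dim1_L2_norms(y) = [1.0, 0.69, 1.09]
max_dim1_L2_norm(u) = 0.38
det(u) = 0.00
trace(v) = -0.42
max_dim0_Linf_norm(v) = 0.67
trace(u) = 0.29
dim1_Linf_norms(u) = [0.3, 0.19, 0.21]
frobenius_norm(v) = 1.48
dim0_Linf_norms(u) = [0.3, 0.21, 0.14]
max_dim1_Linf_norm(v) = 0.67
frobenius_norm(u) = 0.51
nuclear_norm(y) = 2.64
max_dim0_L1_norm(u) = 0.66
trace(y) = -0.13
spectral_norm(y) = 1.29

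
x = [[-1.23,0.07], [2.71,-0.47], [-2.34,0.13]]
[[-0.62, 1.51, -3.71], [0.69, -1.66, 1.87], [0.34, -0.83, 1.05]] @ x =[[13.54, -1.24],[-9.72, 1.07],[-5.12, 0.55]]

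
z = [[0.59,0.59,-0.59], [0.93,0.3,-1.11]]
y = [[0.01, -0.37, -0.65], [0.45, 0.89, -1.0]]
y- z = [[-0.58,  -0.96,  -0.06], [-0.48,  0.59,  0.11]]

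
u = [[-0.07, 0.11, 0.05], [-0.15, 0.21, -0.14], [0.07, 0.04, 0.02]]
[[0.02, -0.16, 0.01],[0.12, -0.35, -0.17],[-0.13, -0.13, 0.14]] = u@[[-1.47, -0.75, 1.4], [-0.64, -2.02, 0.65], [-0.25, 0.26, 0.67]]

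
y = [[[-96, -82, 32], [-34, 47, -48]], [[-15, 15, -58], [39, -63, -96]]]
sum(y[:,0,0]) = -111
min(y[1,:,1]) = -63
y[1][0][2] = -58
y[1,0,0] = -15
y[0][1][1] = 47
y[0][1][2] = -48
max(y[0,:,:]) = 47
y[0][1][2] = -48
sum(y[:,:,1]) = -83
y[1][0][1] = 15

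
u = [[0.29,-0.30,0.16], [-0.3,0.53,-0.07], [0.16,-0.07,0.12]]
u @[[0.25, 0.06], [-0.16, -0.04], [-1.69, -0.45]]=[[-0.15, -0.04], [-0.04, -0.01], [-0.15, -0.04]]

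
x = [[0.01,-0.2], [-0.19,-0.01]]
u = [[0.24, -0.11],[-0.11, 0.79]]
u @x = [[0.02, -0.05], [-0.15, 0.01]]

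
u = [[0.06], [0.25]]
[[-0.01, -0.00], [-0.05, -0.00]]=u@[[-0.19, -0.02]]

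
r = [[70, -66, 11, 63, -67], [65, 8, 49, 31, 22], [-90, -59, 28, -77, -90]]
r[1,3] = 31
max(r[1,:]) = 65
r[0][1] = -66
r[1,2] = 49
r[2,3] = -77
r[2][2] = 28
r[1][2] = 49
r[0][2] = 11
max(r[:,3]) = 63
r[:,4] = [-67, 22, -90]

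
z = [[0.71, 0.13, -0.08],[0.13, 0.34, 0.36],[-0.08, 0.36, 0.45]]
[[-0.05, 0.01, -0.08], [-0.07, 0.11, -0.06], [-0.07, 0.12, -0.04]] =z @ [[-0.08, 0.01, -0.14], [-0.02, 0.14, 0.04], [-0.16, 0.16, -0.14]]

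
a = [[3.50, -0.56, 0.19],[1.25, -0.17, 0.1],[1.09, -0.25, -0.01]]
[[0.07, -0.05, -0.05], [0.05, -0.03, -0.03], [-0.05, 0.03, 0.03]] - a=[[-3.43, 0.51, -0.24], [-1.2, 0.14, -0.13], [-1.14, 0.28, 0.04]]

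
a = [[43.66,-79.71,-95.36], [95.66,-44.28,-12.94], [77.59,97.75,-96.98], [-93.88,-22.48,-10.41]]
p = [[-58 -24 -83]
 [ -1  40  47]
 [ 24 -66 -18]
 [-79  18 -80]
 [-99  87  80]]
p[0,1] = -24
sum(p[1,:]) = 86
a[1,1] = -44.28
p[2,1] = -66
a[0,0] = 43.66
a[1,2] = -12.94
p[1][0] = -1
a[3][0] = -93.88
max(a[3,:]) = -10.41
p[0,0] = -58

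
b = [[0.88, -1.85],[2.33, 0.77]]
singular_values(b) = [2.49, 2.0]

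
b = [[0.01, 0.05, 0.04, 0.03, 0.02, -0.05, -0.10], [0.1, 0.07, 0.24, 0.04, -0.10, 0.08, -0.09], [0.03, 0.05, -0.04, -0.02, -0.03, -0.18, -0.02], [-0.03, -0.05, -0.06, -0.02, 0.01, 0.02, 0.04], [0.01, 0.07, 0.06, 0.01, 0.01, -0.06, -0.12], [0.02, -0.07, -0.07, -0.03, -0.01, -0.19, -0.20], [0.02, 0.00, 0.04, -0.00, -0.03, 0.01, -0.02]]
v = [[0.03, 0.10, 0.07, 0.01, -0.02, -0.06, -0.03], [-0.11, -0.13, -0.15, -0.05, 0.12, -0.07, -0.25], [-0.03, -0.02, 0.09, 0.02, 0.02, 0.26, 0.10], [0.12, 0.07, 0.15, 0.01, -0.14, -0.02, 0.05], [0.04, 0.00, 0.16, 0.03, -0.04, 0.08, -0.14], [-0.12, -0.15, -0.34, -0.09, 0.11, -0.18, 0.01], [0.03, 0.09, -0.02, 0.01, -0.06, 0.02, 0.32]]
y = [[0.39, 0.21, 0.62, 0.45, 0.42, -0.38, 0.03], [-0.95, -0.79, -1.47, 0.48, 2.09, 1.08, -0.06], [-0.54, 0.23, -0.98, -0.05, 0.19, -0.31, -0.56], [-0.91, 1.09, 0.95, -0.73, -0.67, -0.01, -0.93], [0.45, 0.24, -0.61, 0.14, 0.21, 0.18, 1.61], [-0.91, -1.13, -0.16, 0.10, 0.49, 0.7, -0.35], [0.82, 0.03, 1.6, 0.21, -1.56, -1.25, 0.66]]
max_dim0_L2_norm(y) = 2.78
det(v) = -0.00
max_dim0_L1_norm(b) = 0.59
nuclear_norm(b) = 0.98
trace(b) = -0.18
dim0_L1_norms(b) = [0.22, 0.36, 0.55, 0.15, 0.21, 0.59, 0.59]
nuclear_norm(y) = 11.32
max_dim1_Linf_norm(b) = 0.24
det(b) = -0.00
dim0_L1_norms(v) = [0.48, 0.56, 0.98, 0.22, 0.51, 0.69, 0.9]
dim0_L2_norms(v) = [0.21, 0.25, 0.45, 0.11, 0.23, 0.34, 0.44]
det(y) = 0.01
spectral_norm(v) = 0.63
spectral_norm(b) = 0.36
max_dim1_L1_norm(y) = 6.92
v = y @ b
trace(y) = -0.54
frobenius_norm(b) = 0.53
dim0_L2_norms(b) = [0.11, 0.15, 0.27, 0.07, 0.11, 0.29, 0.27]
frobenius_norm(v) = 0.83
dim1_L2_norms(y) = [1.05, 3.08, 1.32, 2.18, 1.82, 1.73, 2.78]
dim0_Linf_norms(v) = [0.12, 0.15, 0.34, 0.09, 0.14, 0.26, 0.32]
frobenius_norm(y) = 5.58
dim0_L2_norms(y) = [1.97, 1.8, 2.71, 1.02, 2.78, 1.87, 2.08]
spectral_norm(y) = 4.38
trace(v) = 0.10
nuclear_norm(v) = 1.49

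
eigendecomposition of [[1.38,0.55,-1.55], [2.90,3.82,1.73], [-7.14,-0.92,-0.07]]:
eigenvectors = [[(0.37+0j),(-0.49-0j),(-0.49+0j)], [-0.38+0.00j,0.10-0.17j,0.10+0.17j], [0.85+0.00j,0.85+0.00j,(0.85-0j)]]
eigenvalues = [(-2.76+0j), (3.94+0.19j), (3.94-0.19j)]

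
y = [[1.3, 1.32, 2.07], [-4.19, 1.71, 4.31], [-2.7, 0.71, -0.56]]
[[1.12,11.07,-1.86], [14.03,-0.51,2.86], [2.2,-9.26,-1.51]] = y @ [[-1.54, 3.23, -0.52],[-1.04, 1.24, -3.03],[2.17, 2.53, 1.36]]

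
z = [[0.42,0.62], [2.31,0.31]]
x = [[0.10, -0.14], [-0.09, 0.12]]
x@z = [[-0.28, 0.02], [0.24, -0.02]]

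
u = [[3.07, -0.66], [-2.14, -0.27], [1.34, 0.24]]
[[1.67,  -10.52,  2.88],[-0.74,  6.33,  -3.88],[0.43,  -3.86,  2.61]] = u @ [[0.42, -3.13, 1.49], [-0.57, 1.38, 2.56]]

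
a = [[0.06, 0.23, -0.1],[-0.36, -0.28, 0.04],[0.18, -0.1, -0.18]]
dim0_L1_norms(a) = [0.6, 0.61, 0.32]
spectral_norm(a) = 0.51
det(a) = -0.02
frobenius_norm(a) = 0.59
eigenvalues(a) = [(-0.09+0.28j), (-0.09-0.28j), (-0.21+0j)]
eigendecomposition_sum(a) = [[(0.03+0.16j), (0.12+0.04j), (-0.05-0.02j)], [(-0.16-0.08j), -0.11+0.07j, 0.05-0.03j], [(0.15-0.03j), (0.03-0.11j), (-0.02+0.04j)]] + [[0.03-0.16j, (0.12-0.04j), -0.05+0.02j], [-0.16+0.08j, (-0.11-0.07j), (0.05+0.03j)], [(0.15+0.03j), 0.03+0.11j, -0.02-0.04j]] + [[-0.00+0.00j, (-0.01-0j), -0.01+0.00j], [-0.04+0.00j, (-0.06-0j), (-0.06+0j)], [-0.11+0.00j, (-0.16-0j), (-0.15+0j)]]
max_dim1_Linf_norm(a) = 0.36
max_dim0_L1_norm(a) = 0.61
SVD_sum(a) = [[0.16, 0.13, -0.05],  [-0.34, -0.28, 0.1],  [0.08, 0.07, -0.03]] + [[-0.04, 0.07, 0.05], [0.01, -0.01, -0.01], [0.11, -0.18, -0.12]] + [[-0.06,0.03,-0.10],[-0.03,0.02,-0.05],[-0.02,0.01,-0.03]]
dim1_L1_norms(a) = [0.39, 0.68, 0.46]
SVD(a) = [[-0.41,-0.35,0.84],[0.88,0.07,0.46],[-0.22,0.94,0.28]] @ diag([0.5123764403402841, 0.2632633146633006, 0.13806813729717393]) @ [[-0.75, -0.63, 0.23], [0.46, -0.73, -0.5], [-0.48, 0.27, -0.84]]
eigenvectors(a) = [[(0.37+0.45j), 0.37-0.45j, 0.04+0.00j], [(-0.63+0j), (-0.63-0j), 0.36+0.00j], [0.39-0.34j, (0.39+0.34j), (0.93+0j)]]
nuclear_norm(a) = 0.91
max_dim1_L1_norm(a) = 0.68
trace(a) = -0.40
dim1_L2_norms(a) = [0.26, 0.46, 0.27]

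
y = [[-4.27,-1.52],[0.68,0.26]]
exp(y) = [[-0.04, -0.38], [0.17, 1.08]]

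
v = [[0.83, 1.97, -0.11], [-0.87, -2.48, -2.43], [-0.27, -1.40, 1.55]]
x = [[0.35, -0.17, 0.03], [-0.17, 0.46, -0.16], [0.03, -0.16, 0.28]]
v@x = [[-0.05,0.78,-0.32], [0.04,-0.6,-0.31], [0.19,-0.85,0.65]]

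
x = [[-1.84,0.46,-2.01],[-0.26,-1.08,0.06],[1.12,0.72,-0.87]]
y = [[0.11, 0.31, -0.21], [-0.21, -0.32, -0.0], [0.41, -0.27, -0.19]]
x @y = [[-1.12, -0.17, 0.77],[0.22, 0.25, 0.04],[-0.38, 0.35, -0.07]]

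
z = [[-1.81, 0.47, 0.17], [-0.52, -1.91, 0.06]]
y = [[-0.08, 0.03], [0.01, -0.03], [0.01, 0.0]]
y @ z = [[0.13, -0.09, -0.01], [-0.0, 0.06, -0.0], [-0.02, 0.00, 0.0]]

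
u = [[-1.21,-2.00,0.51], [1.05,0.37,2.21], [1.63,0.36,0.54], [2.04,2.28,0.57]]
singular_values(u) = [4.3, 2.34, 0.82]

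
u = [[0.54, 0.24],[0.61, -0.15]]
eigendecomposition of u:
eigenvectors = [[0.82,-0.27], [0.58,0.96]]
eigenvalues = [0.71, -0.32]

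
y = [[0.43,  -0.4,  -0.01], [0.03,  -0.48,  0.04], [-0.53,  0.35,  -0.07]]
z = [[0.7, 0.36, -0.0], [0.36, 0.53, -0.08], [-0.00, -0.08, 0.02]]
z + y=[[1.13, -0.04, -0.01], [0.39, 0.05, -0.04], [-0.53, 0.27, -0.05]]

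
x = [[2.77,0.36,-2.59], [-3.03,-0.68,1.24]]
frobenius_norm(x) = 5.07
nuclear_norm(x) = 5.92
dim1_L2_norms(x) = [3.81, 3.34]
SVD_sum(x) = [[3.08, 0.54, -2.09], [-2.68, -0.47, 1.82]] + [[-0.31, -0.18, -0.5], [-0.35, -0.21, -0.58]]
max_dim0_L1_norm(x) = 5.8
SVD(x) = [[-0.75, 0.66],[0.66, 0.75]] @ diag([4.98112776662772, 0.9380118189715616]) @ [[-0.82, -0.14, 0.56],[-0.5, -0.30, -0.81]]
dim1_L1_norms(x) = [5.72, 4.95]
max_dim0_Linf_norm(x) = 3.03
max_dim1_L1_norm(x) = 5.72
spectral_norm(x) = 4.98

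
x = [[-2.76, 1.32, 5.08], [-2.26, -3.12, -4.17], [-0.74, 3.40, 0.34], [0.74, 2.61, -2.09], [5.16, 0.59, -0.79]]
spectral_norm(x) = 7.69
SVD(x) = [[-0.76, 0.15, 0.1], [0.51, 0.62, -0.16], [-0.24, -0.19, -0.66], [0.14, -0.27, -0.66], [0.3, -0.69, 0.31]] @ diag([7.692569255672843, 6.5340769125442355, 4.132350075638967]) @ [[0.36,-0.37,-0.86], [-0.83,-0.54,-0.12], [0.42,-0.76,0.50]]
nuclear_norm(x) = 18.36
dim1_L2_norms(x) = [5.93, 5.68, 3.5, 3.42, 5.25]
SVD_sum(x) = [[-2.12, 2.15, 5.00], [1.42, -1.43, -3.34], [-0.66, 0.67, 1.55], [0.4, -0.4, -0.94], [0.85, -0.86, -2.00]] + [[-0.81,-0.52,-0.12],  [-3.40,-2.19,-0.50],  [1.05,0.67,0.15],  [1.47,0.95,0.22],  [3.77,2.43,0.55]] + [[0.17, -0.31, 0.2],[-0.28, 0.51, -0.34],[-1.13, 2.06, -1.36],[-1.13, 2.06, -1.37],[0.54, -0.99, 0.65]]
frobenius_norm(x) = 10.91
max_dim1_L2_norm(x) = 5.93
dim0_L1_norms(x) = [11.66, 11.04, 12.47]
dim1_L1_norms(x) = [9.16, 9.55, 4.48, 5.44, 6.54]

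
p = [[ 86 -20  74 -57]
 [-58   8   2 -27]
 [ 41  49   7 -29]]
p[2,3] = -29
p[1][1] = 8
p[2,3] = -29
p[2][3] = -29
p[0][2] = 74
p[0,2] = 74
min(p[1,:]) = -58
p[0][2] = 74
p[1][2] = 2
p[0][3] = -57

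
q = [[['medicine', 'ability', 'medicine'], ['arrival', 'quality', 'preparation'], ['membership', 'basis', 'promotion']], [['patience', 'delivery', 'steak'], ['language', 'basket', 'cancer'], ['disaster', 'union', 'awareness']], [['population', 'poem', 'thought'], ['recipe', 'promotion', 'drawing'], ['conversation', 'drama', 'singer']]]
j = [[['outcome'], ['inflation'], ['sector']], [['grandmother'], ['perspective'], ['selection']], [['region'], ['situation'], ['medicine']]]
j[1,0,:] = ['grandmother']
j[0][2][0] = 'sector'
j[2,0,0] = 'region'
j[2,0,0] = 'region'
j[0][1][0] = 'inflation'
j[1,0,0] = 'grandmother'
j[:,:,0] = [['outcome', 'inflation', 'sector'], ['grandmother', 'perspective', 'selection'], ['region', 'situation', 'medicine']]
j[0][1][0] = 'inflation'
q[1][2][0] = 'disaster'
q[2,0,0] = 'population'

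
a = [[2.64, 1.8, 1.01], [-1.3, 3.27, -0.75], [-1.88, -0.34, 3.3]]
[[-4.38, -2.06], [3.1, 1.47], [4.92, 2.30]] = a @ [[-1.98, -0.93],[0.25, 0.12],[0.39, 0.18]]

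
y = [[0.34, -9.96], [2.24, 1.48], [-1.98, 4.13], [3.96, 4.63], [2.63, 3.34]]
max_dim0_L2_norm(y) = 12.29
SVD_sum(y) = [[-1.49, -9.68], [0.28, 1.78], [0.58, 3.74], [0.79, 5.12], [0.56, 3.66]] + [[1.83, -0.28],  [1.96, -0.30],  [-2.56, 0.39],  [3.17, -0.49],  [2.07, -0.32]]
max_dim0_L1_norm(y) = 23.54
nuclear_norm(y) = 17.77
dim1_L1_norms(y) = [10.3, 3.72, 6.11, 8.59, 5.97]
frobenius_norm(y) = 13.52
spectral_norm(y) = 12.41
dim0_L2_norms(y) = [5.63, 12.29]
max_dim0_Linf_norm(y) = 9.96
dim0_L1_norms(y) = [11.15, 23.54]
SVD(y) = [[0.79, 0.35], [-0.15, 0.37], [-0.3, -0.48], [-0.42, 0.6], [-0.30, 0.39]] @ diag([12.407780041422157, 5.361016176405925]) @ [[-0.15, -0.99], [0.99, -0.15]]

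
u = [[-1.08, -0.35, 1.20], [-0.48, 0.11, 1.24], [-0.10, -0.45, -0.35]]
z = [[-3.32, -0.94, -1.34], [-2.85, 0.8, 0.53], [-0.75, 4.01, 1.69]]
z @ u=[[4.17, 1.66, -4.68], [2.64, 0.85, -2.61], [-1.28, -0.06, 3.48]]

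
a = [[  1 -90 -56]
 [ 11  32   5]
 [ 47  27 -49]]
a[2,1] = 27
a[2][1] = 27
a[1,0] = 11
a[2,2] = -49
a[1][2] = 5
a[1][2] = 5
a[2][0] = 47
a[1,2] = 5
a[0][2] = -56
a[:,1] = [-90, 32, 27]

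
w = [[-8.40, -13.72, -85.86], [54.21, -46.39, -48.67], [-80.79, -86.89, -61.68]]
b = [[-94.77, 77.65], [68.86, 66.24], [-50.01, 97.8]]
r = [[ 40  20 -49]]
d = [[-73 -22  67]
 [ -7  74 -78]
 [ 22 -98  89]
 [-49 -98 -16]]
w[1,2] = -48.67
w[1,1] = -46.39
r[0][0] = 40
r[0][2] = -49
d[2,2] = 89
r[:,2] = [-49]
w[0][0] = -8.4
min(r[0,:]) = -49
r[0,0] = 40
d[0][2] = 67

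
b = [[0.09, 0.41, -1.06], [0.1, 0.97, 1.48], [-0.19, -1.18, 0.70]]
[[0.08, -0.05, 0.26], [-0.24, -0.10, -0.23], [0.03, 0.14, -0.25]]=b @ [[-0.14, 0.1, 0.10],[-0.07, -0.13, 0.07],[-0.11, 0.01, -0.21]]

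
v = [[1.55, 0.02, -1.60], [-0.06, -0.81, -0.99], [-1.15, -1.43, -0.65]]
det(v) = -0.003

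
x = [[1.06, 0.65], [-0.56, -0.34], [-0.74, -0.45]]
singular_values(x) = [1.65, 0.0]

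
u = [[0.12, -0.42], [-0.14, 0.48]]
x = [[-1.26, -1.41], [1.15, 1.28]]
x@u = [[0.05, -0.15], [-0.04, 0.13]]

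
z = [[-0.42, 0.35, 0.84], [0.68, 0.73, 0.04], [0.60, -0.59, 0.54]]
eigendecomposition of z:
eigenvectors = [[(0.84+0j), -0.20-0.33j, (-0.2+0.33j)], [(-0.32+0j), (-0.67+0j), (-0.67-0j)], [-0.45+0.00j, 0.11-0.62j, (0.11+0.62j)]]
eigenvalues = [(-1+0j), (0.93+0.38j), (0.93-0.38j)]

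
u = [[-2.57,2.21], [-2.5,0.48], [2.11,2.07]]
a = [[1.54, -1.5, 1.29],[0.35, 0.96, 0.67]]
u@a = [[-3.18, 5.98, -1.83], [-3.68, 4.21, -2.9], [3.97, -1.18, 4.11]]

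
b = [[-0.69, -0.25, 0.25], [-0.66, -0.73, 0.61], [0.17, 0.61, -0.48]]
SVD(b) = [[-0.45,0.75,-0.48], [-0.76,-0.03,0.65], [0.48,0.66,0.58]] @ diag([1.5317642896918473, 0.47622956390148774, 0.00188766814586239]) @ [[0.58,  0.62,  -0.52], [-0.81,  0.50,  -0.31], [-0.07,  -0.6,  -0.79]]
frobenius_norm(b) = 1.60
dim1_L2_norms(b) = [0.78, 1.16, 0.79]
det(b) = -0.00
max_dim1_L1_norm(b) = 2.0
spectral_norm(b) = 1.53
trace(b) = -1.90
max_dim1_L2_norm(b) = 1.16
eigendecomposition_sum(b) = [[-0.37, -0.37, 0.31], [-0.71, -0.71, 0.60], [0.49, 0.49, -0.41]] + [[-0.32, 0.12, -0.06],[0.05, -0.02, 0.01],[-0.32, 0.12, -0.06]] + [[0.00, -0.0, -0.00], [0.0, -0.00, -0.0], [0.0, -0.0, -0.0]]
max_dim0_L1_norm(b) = 1.59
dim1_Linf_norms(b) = [0.69, 0.73, 0.61]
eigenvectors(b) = [[0.40, 0.70, 0.07], [0.76, -0.11, 0.60], [-0.52, 0.7, 0.79]]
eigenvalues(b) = [-1.5, -0.4, -0.0]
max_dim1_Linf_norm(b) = 0.73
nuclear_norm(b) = 2.01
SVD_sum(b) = [[-0.4,-0.43,0.36], [-0.67,-0.72,0.61], [0.42,0.46,-0.38]] + [[-0.29, 0.18, -0.11], [0.01, -0.01, 0.00], [-0.25, 0.16, -0.1]] + [[0.00,0.00,0.0], [-0.00,-0.00,-0.0], [-0.0,-0.00,-0.00]]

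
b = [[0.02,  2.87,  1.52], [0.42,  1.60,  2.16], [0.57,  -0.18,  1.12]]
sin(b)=[[-0.72, 1.59, -0.93],[-0.17, 0.51, 0.18],[0.41, -0.55, 0.53]]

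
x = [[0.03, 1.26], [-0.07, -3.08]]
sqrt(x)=[[0.04-0.02j, (0.02-0.72j)], [-0.00+0.04j, -0.00+1.76j]]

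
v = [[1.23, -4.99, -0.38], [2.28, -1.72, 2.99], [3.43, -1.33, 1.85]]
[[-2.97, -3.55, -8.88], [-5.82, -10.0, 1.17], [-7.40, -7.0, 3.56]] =v@[[-1.86, -0.29, 1.69], [0.17, 0.84, 2.17], [-0.43, -2.64, 0.35]]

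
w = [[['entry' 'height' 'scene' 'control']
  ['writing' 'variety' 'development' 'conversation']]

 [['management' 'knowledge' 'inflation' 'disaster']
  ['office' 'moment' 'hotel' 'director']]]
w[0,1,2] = 'development'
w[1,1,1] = 'moment'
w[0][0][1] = 'height'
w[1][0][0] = 'management'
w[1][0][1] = 'knowledge'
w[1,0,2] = 'inflation'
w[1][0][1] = 'knowledge'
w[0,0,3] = 'control'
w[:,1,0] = ['writing', 'office']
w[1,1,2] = 'hotel'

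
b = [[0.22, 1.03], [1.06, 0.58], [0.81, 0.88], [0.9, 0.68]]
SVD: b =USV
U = [[-0.40, 0.84], [-0.53, -0.49], [-0.55, 0.07], [-0.51, -0.23]]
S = [2.19, 0.69]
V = [[-0.71, -0.71],[-0.71, 0.71]]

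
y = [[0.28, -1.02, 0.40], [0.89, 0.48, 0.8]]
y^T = [[0.28, 0.89], [-1.02, 0.48], [0.4, 0.8]]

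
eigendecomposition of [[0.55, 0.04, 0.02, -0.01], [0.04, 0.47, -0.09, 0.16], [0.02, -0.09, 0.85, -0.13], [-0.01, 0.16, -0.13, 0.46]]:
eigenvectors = [[0.13, -0.66, -0.74, -0.03],[-0.68, 0.44, -0.52, 0.29],[0.06, 0.36, -0.27, -0.89],[0.72, 0.50, -0.33, 0.35]]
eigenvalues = [0.3, 0.52, 0.58, 0.93]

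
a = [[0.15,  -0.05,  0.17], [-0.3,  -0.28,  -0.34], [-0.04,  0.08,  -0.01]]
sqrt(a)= [[0.50+0.10j, (-0.01+0.13j), (0.38+0.1j)], [(-0.29+0.43j), (-0.03+0.52j), (-0.37+0.43j)], [(-0.15-0.12j), (0.06-0.15j), (0.07-0.12j)]]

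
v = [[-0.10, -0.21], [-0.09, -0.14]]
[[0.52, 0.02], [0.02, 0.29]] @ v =[[-0.05, -0.11], [-0.03, -0.04]]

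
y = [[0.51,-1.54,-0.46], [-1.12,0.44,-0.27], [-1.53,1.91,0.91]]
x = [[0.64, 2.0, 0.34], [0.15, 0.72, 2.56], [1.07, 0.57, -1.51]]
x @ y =[[-2.43,  0.54,  -0.52], [-4.65,  4.98,  2.07], [2.22,  -4.28,  -2.02]]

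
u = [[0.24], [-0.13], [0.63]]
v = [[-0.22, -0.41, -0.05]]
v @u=[[-0.03]]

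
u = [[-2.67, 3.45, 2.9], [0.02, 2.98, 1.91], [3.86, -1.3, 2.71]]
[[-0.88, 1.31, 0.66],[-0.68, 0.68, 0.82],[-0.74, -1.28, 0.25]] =u@[[-0.03, -0.21, 0.12],[-0.06, 0.26, 0.25],[-0.26, -0.05, 0.04]]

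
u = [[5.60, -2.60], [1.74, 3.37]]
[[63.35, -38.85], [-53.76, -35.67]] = u@[[3.15, -9.56],  [-17.58, -5.65]]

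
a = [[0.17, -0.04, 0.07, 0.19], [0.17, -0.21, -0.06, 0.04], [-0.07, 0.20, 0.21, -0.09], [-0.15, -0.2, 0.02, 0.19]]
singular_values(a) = [0.45, 0.28, 0.24, 0.1]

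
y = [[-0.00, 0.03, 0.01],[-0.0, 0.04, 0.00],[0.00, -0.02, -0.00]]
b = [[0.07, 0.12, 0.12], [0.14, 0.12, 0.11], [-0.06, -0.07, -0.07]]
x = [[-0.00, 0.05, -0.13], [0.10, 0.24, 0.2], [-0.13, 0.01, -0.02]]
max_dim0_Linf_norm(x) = 0.24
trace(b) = 0.12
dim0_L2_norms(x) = [0.16, 0.25, 0.24]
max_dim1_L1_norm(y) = 0.04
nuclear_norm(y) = 0.06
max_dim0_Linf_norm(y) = 0.04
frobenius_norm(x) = 0.38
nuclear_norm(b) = 0.35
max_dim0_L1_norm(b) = 0.31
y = b @ x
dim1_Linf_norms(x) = [0.13, 0.24, 0.13]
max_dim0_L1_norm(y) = 0.09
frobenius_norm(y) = 0.05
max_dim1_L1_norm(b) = 0.37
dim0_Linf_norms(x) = [0.13, 0.24, 0.2]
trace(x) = 0.22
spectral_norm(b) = 0.30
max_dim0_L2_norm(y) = 0.05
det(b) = 0.00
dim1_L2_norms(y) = [0.03, 0.04, 0.02]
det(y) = 0.00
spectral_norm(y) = 0.05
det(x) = -0.01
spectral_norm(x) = 0.33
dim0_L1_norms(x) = [0.23, 0.3, 0.35]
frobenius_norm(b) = 0.31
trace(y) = 0.04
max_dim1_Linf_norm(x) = 0.24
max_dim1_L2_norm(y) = 0.04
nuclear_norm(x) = 0.59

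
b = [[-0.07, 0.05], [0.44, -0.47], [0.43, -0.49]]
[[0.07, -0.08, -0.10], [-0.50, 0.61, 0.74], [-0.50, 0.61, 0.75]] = b @ [[-0.70,0.79,0.74], [0.40,-0.55,-0.88]]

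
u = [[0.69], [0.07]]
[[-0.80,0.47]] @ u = [[-0.52]]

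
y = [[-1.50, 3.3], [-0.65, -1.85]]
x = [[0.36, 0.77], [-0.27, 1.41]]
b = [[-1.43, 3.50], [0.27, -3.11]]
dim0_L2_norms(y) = [1.63, 3.78]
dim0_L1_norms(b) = [1.7, 6.61]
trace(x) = 1.77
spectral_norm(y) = 3.93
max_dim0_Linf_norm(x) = 1.41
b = y @ x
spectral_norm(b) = 4.85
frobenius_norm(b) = 4.90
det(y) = 4.92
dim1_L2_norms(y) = [3.62, 1.96]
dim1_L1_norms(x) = [1.13, 1.68]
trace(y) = -3.35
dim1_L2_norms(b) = [3.78, 3.12]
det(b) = 3.50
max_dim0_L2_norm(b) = 4.68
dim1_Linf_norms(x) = [0.77, 1.41]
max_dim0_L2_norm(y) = 3.78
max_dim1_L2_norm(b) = 3.78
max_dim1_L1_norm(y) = 4.8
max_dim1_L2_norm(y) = 3.62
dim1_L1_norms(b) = [4.93, 3.38]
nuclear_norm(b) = 5.57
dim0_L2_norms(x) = [0.45, 1.61]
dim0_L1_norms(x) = [0.63, 2.18]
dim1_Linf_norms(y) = [3.3, 1.85]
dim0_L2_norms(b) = [1.46, 4.68]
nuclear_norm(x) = 2.05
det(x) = 0.72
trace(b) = -4.54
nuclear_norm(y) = 5.18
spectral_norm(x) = 1.61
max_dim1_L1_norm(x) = 1.68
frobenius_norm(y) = 4.12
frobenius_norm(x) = 1.67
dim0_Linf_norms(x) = [0.36, 1.41]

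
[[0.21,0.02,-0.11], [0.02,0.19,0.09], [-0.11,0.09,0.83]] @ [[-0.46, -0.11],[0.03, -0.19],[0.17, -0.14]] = [[-0.11, -0.01], [0.01, -0.05], [0.19, -0.12]]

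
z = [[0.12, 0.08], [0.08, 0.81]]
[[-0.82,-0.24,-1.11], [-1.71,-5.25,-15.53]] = z @ [[-5.84, 2.44, 3.80], [-1.53, -6.72, -19.55]]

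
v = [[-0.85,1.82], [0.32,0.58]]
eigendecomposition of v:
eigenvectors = [[-0.98, -0.72], [0.18, -0.7]]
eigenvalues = [-1.18, 0.91]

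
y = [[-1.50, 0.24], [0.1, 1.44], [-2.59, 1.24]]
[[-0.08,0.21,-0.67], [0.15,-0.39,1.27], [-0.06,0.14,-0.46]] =y@ [[0.07, -0.18, 0.58], [0.1, -0.26, 0.84]]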